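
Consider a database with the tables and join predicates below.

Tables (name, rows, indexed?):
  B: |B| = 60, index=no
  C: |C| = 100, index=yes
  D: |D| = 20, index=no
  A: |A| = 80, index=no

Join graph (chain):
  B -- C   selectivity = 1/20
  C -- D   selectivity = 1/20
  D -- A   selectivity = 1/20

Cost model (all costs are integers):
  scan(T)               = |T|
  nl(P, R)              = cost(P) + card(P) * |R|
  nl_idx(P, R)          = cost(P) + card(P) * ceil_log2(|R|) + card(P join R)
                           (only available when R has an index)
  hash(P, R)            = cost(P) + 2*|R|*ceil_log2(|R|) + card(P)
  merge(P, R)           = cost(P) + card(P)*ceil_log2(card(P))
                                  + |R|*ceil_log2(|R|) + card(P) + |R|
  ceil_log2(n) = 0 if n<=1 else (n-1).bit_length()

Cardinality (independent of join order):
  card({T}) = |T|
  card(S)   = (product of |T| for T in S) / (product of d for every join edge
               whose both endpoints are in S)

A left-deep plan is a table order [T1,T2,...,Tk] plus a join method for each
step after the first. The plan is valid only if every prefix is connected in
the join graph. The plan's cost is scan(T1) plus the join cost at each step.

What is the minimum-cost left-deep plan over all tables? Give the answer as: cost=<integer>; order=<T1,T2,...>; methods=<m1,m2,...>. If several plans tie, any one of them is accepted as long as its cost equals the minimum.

cost=2440; order=A,D,C,B; methods=hash,nl_idx,hash

Selinger DP (subsets sized 1..n):
  {B}: scan cost=60, card=60
  {C}: scan cost=100, card=100
  {D}: scan cost=20, card=20
  {A}: scan cost=80, card=80
  {BC}: card=300; try (C,nl_idx)→780, (B,hash)→920, (C,merge)→1280, (B,merge)→1320, (C,hash)→1520, (C,nl)→6060 …(+1); best=780 via (C,nl_idx)
  {CD}: card=100; try (C,nl_idx)→260, (D,hash)→400, (C,merge)→940, (D,merge)→1020, (C,hash)→1440, (C,nl)→2020 …(+1); best=260 via (C,nl_idx)
  {AD}: card=80; try (D,hash)→360, (A,merge)→780, (D,merge)→840, (A,hash)→1160, (A,nl)→1620, (D,nl)→1680; best=360 via (D,hash)
  {BCD}: card=300; try (B,hash)→1080, (D,hash)→1280, (B,merge)→1480, (D,merge)→3900, (B,nl)→6260, (D,nl)→6780; best=1080 via (B,hash)
  {ACD}: card=400; try (C,nl_idx)→1320, (A,hash)→1480, (A,merge)→1700, (C,merge)→1800, (C,hash)→1840, (A,nl)→8260 …(+1); best=1320 via (C,nl_idx)
  {ABCD}: card=1200; try (B,hash)→2440, (A,hash)→2500, (A,merge)→4720, (B,merge)→5740, (A,nl)→25080, (B,nl)→25320; best=2440 via (B,hash)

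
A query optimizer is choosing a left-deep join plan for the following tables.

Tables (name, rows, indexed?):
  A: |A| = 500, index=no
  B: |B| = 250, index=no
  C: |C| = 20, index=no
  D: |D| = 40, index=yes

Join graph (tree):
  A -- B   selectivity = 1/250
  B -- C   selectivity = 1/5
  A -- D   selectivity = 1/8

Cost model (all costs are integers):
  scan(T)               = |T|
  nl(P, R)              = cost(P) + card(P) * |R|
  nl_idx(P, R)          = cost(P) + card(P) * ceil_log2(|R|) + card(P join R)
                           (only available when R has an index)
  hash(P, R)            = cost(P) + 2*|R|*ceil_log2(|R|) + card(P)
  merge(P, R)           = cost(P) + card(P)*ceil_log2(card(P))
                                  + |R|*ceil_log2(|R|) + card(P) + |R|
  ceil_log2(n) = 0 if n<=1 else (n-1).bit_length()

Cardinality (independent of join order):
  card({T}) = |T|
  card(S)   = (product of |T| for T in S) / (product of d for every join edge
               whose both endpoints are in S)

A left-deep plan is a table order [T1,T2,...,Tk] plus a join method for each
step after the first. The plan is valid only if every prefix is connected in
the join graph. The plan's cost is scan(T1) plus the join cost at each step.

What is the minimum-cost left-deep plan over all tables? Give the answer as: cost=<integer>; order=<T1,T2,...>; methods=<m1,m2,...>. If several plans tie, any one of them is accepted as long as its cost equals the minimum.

Selinger DP (subsets sized 1..n):
  {A}: scan cost=500, card=500
  {B}: scan cost=250, card=250
  {C}: scan cost=20, card=20
  {D}: scan cost=40, card=40
  {AB}: card=500; try (B,hash)→5000, (A,merge)→7500, (B,merge)→7750, (A,hash)→9500, (A,nl)→125250, (B,nl)→125500; best=5000 via (B,hash)
  {AD}: card=2500; try (D,hash)→1480, (A,merge)→5320, (D,merge)→5780, (D,nl_idx)→6000, (A,hash)→9080, (A,nl)→20040 …(+1); best=1480 via (D,hash)
  {BC}: card=1000; try (C,hash)→700, (B,merge)→2390, (C,merge)→2620, (B,hash)→4040, (B,nl)→5020, (C,nl)→5250; best=700 via (C,hash)
  {ABC}: card=2000; try (C,hash)→5700, (C,merge)→10120, (A,hash)→10700, (C,nl)→15000, (A,merge)→16700, (A,nl)→500700; best=5700 via (C,hash)
  {ABD}: card=2500; try (D,hash)→5980, (B,hash)→7980, (D,merge)→10280, (D,nl_idx)→10500, (D,nl)→25000, (B,merge)→36230 …(+1); best=5980 via (D,hash)
  {ABCD}: card=10000; try (D,hash)→8180, (C,hash)→8680, (D,nl_idx)→27700, (D,merge)→29980, (C,merge)→38600, (C,nl)→55980 …(+1); best=8180 via (D,hash)

cost=8180; order=A,B,C,D; methods=hash,hash,hash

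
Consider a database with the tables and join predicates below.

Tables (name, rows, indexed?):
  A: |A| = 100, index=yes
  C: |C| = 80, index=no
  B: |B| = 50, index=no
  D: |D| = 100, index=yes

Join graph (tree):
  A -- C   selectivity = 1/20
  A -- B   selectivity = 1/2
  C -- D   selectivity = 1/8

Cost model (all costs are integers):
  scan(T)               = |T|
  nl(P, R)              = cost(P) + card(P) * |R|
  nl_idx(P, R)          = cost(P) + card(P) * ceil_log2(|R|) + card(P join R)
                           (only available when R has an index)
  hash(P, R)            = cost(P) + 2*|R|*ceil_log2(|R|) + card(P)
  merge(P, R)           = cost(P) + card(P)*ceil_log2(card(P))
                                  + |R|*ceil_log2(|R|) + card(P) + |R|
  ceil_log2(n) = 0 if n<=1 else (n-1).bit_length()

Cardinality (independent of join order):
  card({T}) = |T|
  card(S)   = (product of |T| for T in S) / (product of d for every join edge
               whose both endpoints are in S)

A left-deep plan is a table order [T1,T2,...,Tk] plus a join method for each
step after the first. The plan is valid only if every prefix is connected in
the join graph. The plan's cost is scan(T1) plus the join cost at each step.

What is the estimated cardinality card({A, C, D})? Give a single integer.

Tables in S: A(100), C(80), D(100)
Edges inside S: A-C(d=20), C-D(d=8)
numerator = 100 * 80 * 100 = 800000
denominator = 20 * 8 = 160
card(S) = 800000 / 160 = 5000

5000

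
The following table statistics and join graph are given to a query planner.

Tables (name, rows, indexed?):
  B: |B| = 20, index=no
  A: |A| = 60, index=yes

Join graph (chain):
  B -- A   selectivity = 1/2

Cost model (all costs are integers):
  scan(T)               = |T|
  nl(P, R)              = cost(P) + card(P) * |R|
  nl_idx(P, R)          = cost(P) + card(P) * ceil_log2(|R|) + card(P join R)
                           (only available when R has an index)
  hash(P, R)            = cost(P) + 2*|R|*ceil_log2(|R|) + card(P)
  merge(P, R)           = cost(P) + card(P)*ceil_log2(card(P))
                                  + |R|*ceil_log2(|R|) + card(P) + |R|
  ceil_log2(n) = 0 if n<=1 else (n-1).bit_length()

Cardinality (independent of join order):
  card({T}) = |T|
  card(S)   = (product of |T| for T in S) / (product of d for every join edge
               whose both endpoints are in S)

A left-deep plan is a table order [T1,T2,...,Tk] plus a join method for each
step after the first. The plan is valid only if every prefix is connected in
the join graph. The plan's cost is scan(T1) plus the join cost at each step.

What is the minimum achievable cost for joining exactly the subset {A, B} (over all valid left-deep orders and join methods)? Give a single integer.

320

Selinger DP over subsets of {A,B}:
  {B}: scan cost=20, card=20
  {A}: scan cost=60, card=60
  {AB}: card=600; try (B,hash)→320, (A,merge)→560, (B,merge)→600, (A,nl_idx)→740, (A,hash)→760, (A,nl)→1220 …(+1); best=320 via (B,hash)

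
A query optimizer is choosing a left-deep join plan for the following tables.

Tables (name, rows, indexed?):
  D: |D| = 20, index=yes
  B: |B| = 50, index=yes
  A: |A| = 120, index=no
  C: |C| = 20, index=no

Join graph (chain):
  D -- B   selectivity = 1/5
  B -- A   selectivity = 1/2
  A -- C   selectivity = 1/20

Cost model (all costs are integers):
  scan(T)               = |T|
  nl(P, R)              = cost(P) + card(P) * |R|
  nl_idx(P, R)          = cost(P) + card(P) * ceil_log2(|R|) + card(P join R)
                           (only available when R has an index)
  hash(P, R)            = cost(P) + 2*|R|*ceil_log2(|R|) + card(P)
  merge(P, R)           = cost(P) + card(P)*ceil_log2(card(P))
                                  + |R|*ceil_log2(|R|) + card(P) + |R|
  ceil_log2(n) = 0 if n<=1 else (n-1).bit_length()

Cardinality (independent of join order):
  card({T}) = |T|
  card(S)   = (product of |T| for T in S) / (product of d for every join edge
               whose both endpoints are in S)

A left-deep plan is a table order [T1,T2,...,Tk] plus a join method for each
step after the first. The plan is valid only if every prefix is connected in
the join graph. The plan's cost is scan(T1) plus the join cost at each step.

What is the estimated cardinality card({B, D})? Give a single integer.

Tables in S: B(50), D(20)
Edges inside S: D-B(d=5)
numerator = 50 * 20 = 1000
denominator = 5 = 5
card(S) = 1000 / 5 = 200

200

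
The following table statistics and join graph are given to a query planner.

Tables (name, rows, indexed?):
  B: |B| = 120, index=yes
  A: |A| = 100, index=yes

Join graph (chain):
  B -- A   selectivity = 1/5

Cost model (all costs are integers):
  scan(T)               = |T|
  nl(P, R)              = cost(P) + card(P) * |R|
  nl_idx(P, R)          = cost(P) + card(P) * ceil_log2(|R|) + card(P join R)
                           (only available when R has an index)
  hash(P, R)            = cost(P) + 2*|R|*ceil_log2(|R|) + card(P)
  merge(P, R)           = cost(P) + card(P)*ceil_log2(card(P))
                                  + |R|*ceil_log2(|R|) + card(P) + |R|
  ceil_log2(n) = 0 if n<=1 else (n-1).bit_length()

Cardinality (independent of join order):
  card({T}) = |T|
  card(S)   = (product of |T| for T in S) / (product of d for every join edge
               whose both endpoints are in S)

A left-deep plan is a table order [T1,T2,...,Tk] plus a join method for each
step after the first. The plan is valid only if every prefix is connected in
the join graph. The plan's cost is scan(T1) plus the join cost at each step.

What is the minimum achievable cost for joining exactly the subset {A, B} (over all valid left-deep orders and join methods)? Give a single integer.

Selinger DP over subsets of {A,B}:
  {B}: scan cost=120, card=120
  {A}: scan cost=100, card=100
  {AB}: card=2400; try (A,hash)→1640, (B,merge)→1860, (B,hash)→1880, (A,merge)→1880, (B,nl_idx)→3200, (A,nl_idx)→3360 …(+2); best=1640 via (A,hash)

1640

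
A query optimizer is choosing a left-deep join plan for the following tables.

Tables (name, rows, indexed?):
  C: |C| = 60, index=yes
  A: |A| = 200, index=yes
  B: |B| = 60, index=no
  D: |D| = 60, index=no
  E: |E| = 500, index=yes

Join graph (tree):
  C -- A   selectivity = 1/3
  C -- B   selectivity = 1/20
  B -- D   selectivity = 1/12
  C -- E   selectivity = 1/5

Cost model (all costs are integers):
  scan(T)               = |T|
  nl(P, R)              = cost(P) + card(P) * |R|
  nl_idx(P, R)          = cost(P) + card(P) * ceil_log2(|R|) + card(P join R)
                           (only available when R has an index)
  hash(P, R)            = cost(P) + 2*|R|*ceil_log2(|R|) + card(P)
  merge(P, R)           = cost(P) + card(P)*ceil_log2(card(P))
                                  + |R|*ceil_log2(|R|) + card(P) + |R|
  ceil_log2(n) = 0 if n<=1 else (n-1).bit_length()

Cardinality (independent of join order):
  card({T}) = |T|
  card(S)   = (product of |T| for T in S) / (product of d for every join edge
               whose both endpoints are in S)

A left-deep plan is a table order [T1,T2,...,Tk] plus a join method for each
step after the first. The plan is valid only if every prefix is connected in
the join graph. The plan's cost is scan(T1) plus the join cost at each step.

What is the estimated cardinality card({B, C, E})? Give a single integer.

Tables in S: B(60), C(60), E(500)
Edges inside S: C-B(d=20), C-E(d=5)
numerator = 60 * 60 * 500 = 1800000
denominator = 20 * 5 = 100
card(S) = 1800000 / 100 = 18000

18000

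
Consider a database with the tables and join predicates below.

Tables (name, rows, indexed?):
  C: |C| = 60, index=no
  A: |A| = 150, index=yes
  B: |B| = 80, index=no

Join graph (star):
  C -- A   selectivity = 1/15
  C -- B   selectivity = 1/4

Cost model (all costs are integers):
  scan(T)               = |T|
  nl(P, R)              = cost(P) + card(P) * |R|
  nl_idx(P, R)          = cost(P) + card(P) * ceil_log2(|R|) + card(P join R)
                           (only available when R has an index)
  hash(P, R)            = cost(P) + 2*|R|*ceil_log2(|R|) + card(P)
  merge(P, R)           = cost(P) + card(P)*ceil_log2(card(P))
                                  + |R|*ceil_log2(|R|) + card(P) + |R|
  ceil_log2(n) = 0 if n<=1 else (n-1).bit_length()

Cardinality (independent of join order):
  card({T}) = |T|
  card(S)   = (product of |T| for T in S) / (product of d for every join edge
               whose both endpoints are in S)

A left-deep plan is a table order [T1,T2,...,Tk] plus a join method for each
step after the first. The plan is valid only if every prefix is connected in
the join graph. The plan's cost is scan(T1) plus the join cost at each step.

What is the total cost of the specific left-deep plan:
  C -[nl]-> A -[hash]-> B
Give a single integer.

10780

step 1: scan C: cost=60, card=60
step 2: join A via nl
    card(P join A) = 60*150/(15) = 600
    cost = 60 + 60*150 = 9060
step 3: join B via hash
    card(P join B) = 600*80/(4) = 12000
    cost = 9060 + 2*80*7 + 600 = 10780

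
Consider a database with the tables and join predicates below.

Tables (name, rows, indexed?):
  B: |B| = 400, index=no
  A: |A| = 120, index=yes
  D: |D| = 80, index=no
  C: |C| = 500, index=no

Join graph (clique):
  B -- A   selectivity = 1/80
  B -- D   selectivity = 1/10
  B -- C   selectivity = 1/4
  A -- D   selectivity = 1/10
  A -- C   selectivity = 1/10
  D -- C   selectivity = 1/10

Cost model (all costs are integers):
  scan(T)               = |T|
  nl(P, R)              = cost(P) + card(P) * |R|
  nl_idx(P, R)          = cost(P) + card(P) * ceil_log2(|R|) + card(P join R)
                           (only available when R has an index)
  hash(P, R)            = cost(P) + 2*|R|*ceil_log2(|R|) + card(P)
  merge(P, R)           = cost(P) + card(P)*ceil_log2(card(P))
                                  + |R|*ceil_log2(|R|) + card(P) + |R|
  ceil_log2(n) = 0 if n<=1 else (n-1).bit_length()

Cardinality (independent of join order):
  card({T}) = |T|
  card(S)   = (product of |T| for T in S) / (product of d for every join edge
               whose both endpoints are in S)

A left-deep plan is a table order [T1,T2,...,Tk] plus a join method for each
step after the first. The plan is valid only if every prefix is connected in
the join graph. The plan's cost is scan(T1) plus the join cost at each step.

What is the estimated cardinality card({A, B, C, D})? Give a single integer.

600

Tables in S: A(120), B(400), C(500), D(80)
Edges inside S: B-A(d=80), B-D(d=10), B-C(d=4), A-D(d=10), A-C(d=10), D-C(d=10)
numerator = 120 * 400 * 500 * 80 = 1920000000
denominator = 80 * 10 * 4 * 10 * 10 * 10 = 3200000
card(S) = 1920000000 / 3200000 = 600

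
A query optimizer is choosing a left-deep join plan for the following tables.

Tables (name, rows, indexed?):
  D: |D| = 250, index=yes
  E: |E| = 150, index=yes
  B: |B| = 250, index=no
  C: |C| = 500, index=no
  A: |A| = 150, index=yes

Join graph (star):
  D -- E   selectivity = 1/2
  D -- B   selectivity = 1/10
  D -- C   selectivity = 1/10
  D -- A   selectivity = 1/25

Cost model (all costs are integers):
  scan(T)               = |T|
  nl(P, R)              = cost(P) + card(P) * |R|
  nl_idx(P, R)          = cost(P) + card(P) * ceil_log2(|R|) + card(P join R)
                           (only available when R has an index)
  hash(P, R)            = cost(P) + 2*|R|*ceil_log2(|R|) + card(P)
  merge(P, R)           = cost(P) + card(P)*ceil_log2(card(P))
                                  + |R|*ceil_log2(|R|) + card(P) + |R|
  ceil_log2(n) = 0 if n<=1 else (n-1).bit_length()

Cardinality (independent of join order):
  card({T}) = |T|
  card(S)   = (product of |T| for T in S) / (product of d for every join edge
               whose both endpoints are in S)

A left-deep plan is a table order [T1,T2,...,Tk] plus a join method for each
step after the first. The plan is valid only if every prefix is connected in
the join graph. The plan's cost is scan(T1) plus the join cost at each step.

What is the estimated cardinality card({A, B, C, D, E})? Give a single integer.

Tables in S: A(150), B(250), C(500), D(250), E(150)
Edges inside S: D-E(d=2), D-B(d=10), D-C(d=10), D-A(d=25)
numerator = 150 * 250 * 500 * 250 * 150 = 703125000000
denominator = 2 * 10 * 10 * 25 = 5000
card(S) = 703125000000 / 5000 = 140625000

140625000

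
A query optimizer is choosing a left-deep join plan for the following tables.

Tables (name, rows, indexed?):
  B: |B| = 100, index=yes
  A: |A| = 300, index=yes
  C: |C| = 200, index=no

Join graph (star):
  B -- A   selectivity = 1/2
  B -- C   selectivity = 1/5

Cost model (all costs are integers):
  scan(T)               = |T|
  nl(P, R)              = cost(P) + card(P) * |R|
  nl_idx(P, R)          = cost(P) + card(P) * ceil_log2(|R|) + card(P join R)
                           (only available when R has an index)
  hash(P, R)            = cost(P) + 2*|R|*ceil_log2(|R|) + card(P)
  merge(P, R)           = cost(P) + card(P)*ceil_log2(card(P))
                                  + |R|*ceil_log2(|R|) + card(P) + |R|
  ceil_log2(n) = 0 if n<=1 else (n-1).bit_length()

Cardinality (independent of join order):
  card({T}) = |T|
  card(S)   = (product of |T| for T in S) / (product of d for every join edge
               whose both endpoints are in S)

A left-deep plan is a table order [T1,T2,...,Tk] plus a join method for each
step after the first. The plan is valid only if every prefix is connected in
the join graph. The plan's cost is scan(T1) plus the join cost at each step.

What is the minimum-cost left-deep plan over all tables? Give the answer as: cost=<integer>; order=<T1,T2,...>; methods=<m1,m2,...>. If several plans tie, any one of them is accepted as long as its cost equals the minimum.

Selinger DP (subsets sized 1..n):
  {B}: scan cost=100, card=100
  {A}: scan cost=300, card=300
  {C}: scan cost=200, card=200
  {AB}: card=15000; try (B,hash)→2000, (A,merge)→3900, (B,merge)→4100, (A,hash)→5600, (A,nl_idx)→16000, (B,nl_idx)→17400 …(+2); best=2000 via (B,hash)
  {BC}: card=4000; try (B,hash)→1800, (C,merge)→2700, (B,merge)→2800, (C,hash)→3400, (B,nl_idx)→5600, (C,nl)→20100 …(+1); best=1800 via (B,hash)
  {ABC}: card=600000; try (A,hash)→11200, (C,hash)→20200, (A,merge)→56800, (C,merge)→228800, (A,nl_idx)→637800, (A,nl)→1201800 …(+1); best=11200 via (A,hash)

cost=11200; order=C,B,A; methods=hash,hash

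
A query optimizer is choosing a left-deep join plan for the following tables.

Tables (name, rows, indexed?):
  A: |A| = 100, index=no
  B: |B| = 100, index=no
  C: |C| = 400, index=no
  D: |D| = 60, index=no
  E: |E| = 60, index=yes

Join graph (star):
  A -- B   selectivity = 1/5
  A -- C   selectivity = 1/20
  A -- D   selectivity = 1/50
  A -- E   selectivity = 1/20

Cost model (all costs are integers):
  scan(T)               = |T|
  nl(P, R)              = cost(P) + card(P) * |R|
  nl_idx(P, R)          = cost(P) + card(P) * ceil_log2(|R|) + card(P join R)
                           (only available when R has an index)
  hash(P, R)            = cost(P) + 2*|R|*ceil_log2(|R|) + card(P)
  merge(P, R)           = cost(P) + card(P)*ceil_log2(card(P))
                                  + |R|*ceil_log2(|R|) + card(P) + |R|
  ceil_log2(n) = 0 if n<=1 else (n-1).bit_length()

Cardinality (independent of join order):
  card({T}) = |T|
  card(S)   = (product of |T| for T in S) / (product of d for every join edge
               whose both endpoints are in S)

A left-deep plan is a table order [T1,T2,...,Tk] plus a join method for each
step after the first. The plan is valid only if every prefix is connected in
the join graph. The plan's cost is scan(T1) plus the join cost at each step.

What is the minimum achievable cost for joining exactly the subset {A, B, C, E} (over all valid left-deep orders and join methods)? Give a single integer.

12320

Selinger DP over subsets of {A,B,C,E}:
  {A}: scan cost=100, card=100
  {B}: scan cost=100, card=100
  {C}: scan cost=400, card=400
  {E}: scan cost=60, card=60
  {AB}: card=2000; try (B,hash)→1600, (A,hash)→1600, (B,merge)→1700, (A,merge)→1700, (B,nl)→10100, (A,nl)→10100; best=1600 via (B,hash)
  {AC}: card=2000; try (A,hash)→2200, (C,merge)→4900, (A,merge)→5200, (C,hash)→7400, (C,nl)→40100, (A,nl)→40400; best=2200 via (A,hash)
  {AE}: card=300; try (E,hash)→920, (E,nl_idx)→1000, (A,merge)→1280, (E,merge)→1320, (A,hash)→1520, (A,nl)→6060 …(+1); best=920 via (E,hash)
  {ABC}: card=40000; try (B,hash)→5600, (C,hash)→10800, (B,merge)→27000, (C,merge)→29600, (B,nl)→202200, (C,nl)→801600; best=5600 via (B,hash)
  {ABE}: card=6000; try (B,hash)→2620, (E,hash)→4320, (B,merge)→4720, (E,nl_idx)→19600, (E,merge)→26020, (B,nl)→30920 …(+1); best=2620 via (B,hash)
  {ACE}: card=6000; try (E,hash)→4920, (C,merge)→7920, (C,hash)→8420, (E,nl_idx)→20200, (E,merge)→26620, (C,nl)→120920 …(+1); best=4920 via (E,hash)
  {ABCE}: card=120000; try (B,hash)→12320, (C,hash)→15820, (E,hash)→46320, (B,merge)→89720, (C,merge)→90620, (E,nl_idx)→365600 …(+4); best=12320 via (B,hash)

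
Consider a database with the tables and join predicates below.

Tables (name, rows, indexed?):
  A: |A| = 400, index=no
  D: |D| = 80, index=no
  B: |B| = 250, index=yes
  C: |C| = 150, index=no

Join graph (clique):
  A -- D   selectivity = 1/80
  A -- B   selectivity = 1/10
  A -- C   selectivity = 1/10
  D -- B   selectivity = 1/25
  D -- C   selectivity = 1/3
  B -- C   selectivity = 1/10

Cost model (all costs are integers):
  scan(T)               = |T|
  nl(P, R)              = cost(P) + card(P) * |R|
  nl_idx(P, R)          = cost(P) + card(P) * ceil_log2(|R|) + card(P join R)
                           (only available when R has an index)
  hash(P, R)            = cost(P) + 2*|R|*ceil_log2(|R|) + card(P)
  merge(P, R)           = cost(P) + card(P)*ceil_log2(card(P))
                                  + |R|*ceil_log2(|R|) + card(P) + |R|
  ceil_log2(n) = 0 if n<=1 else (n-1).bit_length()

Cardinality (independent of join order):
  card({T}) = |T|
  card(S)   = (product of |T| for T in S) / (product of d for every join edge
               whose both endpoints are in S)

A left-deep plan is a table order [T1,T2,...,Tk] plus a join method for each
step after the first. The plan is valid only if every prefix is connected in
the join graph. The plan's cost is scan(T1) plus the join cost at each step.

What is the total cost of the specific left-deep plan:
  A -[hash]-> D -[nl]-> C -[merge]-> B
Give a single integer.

step 1: scan A: cost=400, card=400
step 2: join D via hash
    card(P join D) = 400*80/(80) = 400
    cost = 400 + 2*80*7 + 400 = 1920
step 3: join C via nl
    card(P join C) = 400*150/(10*3) = 2000
    cost = 1920 + 400*150 = 61920
step 4: join B via merge
    card(P join B) = 2000*250/(10*25*10) = 200
    cost = 61920 + 2000*11 + 250*8 + 2000 + 250 = 88170

88170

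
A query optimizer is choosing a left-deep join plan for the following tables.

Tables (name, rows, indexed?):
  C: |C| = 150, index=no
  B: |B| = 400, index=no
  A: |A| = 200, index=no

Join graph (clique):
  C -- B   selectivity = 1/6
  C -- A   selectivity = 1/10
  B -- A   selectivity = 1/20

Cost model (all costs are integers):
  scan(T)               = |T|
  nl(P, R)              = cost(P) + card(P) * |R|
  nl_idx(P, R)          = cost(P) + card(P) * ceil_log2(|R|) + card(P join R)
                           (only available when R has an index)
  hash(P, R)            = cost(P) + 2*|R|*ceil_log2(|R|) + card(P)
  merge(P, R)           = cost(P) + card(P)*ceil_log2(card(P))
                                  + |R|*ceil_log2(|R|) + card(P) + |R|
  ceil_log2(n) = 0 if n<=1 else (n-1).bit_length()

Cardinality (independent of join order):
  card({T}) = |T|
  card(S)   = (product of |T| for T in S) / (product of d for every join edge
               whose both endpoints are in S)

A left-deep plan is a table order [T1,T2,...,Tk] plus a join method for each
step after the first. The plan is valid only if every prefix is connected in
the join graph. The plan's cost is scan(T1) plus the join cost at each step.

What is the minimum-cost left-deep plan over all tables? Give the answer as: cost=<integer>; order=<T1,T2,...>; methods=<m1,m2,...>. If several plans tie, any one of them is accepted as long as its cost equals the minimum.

cost=10400; order=B,A,C; methods=hash,hash

Selinger DP (subsets sized 1..n):
  {C}: scan cost=150, card=150
  {B}: scan cost=400, card=400
  {A}: scan cost=200, card=200
  {BC}: card=10000; try (C,hash)→3200, (B,merge)→5500, (C,merge)→5750, (B,hash)→7500, (B,nl)→60150, (C,nl)→60400; best=3200 via (C,hash)
  {AC}: card=3000; try (C,hash)→2800, (A,merge)→3300, (C,merge)→3350, (A,hash)→3500, (A,nl)→30150, (C,nl)→30200; best=2800 via (C,hash)
  {AB}: card=4000; try (A,hash)→4000, (B,merge)→6000, (A,merge)→6200, (B,hash)→7600, (B,nl)→80200, (A,nl)→80400; best=4000 via (A,hash)
  {ABC}: card=10000; try (C,hash)→10400, (B,hash)→13000, (A,hash)→16400, (B,merge)→45800, (C,merge)→57350, (A,merge)→155000 …(+3); best=10400 via (C,hash)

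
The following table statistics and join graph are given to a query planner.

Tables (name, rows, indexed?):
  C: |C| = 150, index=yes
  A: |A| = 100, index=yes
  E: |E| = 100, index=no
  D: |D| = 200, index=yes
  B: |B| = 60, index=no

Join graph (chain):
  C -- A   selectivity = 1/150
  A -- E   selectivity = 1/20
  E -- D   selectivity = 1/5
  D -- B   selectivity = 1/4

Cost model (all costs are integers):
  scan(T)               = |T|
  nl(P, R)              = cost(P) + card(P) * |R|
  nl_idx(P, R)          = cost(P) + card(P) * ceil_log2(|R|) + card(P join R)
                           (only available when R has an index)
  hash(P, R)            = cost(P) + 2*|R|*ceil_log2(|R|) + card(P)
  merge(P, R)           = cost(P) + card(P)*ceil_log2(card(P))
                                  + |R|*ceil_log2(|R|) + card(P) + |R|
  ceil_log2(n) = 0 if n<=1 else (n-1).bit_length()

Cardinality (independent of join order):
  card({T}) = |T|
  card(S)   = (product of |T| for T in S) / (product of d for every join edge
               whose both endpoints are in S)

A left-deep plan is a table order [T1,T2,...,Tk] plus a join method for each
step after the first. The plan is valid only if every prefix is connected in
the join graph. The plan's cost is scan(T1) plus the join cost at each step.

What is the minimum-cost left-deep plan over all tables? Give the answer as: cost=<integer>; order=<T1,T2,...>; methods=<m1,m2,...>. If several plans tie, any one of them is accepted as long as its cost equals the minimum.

cost=26920; order=A,C,E,D,B; methods=nl_idx,hash,hash,hash

Selinger DP (subsets sized 1..n):
  {C}: scan cost=150, card=150
  {A}: scan cost=100, card=100
  {E}: scan cost=100, card=100
  {D}: scan cost=200, card=200
  {B}: scan cost=60, card=60
  {AC}: card=100; try (C,nl_idx)→1000, (A,nl_idx)→1300, (A,hash)→1700, (C,merge)→2250, (A,merge)→2300, (C,hash)→2600 …(+2); best=1000 via (C,nl_idx)
  {AE}: card=500; try (A,nl_idx)→1300, (E,hash)→1600, (A,hash)→1600, (E,merge)→1700, (A,merge)→1700, (E,nl)→10100 …(+1); best=1300 via (A,nl_idx)
  {DE}: card=4000; try (E,hash)→1800, (D,merge)→2700, (E,merge)→2800, (D,hash)→3400, (D,nl_idx)→4900, (D,nl)→20100 …(+1); best=1800 via (E,hash)
  {BD}: card=3000; try (B,hash)→1120, (D,merge)→2280, (B,merge)→2420, (D,hash)→3320, (D,nl_idx)→3540, (D,nl)→12060 …(+1); best=1120 via (B,hash)
  {ACE}: card=500; try (E,hash)→2500, (E,merge)→2600, (C,hash)→4200, (C,nl_idx)→5800, (C,merge)→7650, (E,nl)→11000 …(+1); best=2500 via (E,hash)
  {ADE}: card=20000; try (D,hash)→5000, (A,hash)→7200, (D,merge)→8100, (D,nl_idx)→25300, (A,nl_idx)→49800, (A,merge)→54600 …(+2); best=5000 via (D,hash)
  {BDE}: card=60000; try (E,hash)→5520, (B,hash)→6520, (E,merge)→40920, (B,merge)→54220, (B,nl)→241800, (E,nl)→301120; best=5520 via (E,hash)
  {ACDE}: card=20000; try (D,hash)→6200, (D,merge)→9300, (D,nl_idx)→26500, (C,hash)→27400, (D,nl)→102500, (C,nl_idx)→185000 …(+2); best=6200 via (D,hash)
  {ABDE}: card=300000; try (B,hash)→25720, (A,hash)→66920, (B,merge)→325420, (A,nl_idx)→725520, (A,merge)→1026320, (B,nl)→1205000 …(+1); best=25720 via (B,hash)
  {ABCDE}: card=300000; try (B,hash)→26920, (B,merge)→326620, (C,hash)→328120, (B,nl)→1206200, (C,nl_idx)→2725720, (C,merge)→6027070 …(+1); best=26920 via (B,hash)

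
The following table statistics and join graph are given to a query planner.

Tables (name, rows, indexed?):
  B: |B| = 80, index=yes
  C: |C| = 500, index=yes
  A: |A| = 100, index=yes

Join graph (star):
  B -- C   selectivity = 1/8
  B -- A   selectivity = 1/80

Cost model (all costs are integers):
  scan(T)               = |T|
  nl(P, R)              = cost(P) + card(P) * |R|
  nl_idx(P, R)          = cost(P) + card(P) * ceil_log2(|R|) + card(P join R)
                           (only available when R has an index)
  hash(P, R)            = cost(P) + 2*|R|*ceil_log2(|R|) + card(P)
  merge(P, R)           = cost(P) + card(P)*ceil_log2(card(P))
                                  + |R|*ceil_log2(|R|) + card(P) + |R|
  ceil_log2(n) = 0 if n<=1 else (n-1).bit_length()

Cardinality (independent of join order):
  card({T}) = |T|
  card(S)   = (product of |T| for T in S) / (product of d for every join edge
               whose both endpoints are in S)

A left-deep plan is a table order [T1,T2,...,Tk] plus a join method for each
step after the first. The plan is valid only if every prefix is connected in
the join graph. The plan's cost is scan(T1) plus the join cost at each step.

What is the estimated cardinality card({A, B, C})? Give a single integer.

Tables in S: A(100), B(80), C(500)
Edges inside S: B-C(d=8), B-A(d=80)
numerator = 100 * 80 * 500 = 4000000
denominator = 8 * 80 = 640
card(S) = 4000000 / 640 = 6250

6250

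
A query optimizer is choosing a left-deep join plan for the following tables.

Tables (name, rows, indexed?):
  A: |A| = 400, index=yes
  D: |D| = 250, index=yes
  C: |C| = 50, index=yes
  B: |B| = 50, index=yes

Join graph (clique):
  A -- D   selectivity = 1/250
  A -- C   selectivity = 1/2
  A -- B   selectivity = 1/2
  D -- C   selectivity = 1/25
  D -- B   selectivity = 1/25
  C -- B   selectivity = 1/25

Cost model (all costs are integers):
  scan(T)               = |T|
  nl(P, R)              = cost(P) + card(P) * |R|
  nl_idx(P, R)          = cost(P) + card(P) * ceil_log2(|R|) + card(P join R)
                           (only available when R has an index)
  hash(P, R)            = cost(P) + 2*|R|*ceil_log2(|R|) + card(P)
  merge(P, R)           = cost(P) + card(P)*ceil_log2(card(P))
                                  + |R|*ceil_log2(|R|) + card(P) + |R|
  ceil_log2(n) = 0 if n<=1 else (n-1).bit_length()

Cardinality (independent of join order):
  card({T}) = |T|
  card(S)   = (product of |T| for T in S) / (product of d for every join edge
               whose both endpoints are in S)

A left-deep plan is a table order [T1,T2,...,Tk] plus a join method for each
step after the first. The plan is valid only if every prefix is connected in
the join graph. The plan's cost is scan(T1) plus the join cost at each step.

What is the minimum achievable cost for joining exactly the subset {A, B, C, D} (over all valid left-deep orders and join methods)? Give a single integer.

Selinger DP over subsets of {A,B,C,D}:
  {A}: scan cost=400, card=400
  {D}: scan cost=250, card=250
  {C}: scan cost=50, card=50
  {B}: scan cost=50, card=50
  {AD}: card=400; try (A,nl_idx)→2900, (D,nl_idx)→4000, (D,hash)→4800, (A,merge)→6500, (D,merge)→6650, (A,hash)→7700 …(+2); best=2900 via (A,nl_idx)
  {AC}: card=10000; try (C,hash)→1400, (A,merge)→4400, (C,merge)→4750, (A,hash)→7300, (A,nl_idx)→10500, (C,nl_idx)→12800 …(+2); best=1400 via (C,hash)
  {AB}: card=10000; try (B,hash)→1400, (A,merge)→4400, (B,merge)→4750, (A,hash)→7300, (A,nl_idx)→10500, (B,nl_idx)→12800 …(+2); best=1400 via (B,hash)
  {CD}: card=500; try (D,nl_idx)→950, (C,hash)→1100, (C,nl_idx)→2250, (D,merge)→2650, (C,merge)→2850, (D,hash)→4100 …(+2); best=950 via (D,nl_idx)
  {BD}: card=500; try (D,nl_idx)→950, (B,hash)→1100, (B,nl_idx)→2250, (D,merge)→2650, (B,merge)→2850, (D,hash)→4100 …(+2); best=950 via (D,nl_idx)
  {BC}: card=100; try (C,nl_idx)→450, (B,nl_idx)→450, (C,hash)→700, (B,hash)→700, (C,merge)→750, (B,merge)→750 …(+2); best=450 via (C,nl_idx)
  {ACD}: card=400; try (C,hash)→3900, (C,nl_idx)→5700, (A,nl_idx)→5850, (C,merge)→7250, (A,hash)→8650, (A,merge)→9950 …(+6); best=3900 via (C,hash)
  {ABD}: card=400; try (B,hash)→3900, (B,nl_idx)→5700, (A,nl_idx)→5850, (B,merge)→7250, (A,hash)→8650, (A,merge)→9950 …(+6); best=3900 via (B,hash)
  {ABC}: card=10000; try (A,merge)→5250, (A,hash)→7750, (A,nl_idx)→11350, (C,hash)→12000, (B,hash)→12000, (A,nl)→40450 …(+6); best=5250 via (A,merge)
  {BCD}: card=40; try (D,nl_idx)→1290, (C,hash)→2050, (B,hash)→2050, (D,merge)→3500, (C,nl_idx)→3990, (B,nl_idx)→3990 …(+6); best=1290 via (D,nl_idx)
  {ABCD}: card=16; try (A,nl_idx)→1666, (C,hash)→4900, (B,hash)→4900, (A,merge)→5570, (C,nl_idx)→6316, (B,nl_idx)→6316 …(+10); best=1666 via (A,nl_idx)

1666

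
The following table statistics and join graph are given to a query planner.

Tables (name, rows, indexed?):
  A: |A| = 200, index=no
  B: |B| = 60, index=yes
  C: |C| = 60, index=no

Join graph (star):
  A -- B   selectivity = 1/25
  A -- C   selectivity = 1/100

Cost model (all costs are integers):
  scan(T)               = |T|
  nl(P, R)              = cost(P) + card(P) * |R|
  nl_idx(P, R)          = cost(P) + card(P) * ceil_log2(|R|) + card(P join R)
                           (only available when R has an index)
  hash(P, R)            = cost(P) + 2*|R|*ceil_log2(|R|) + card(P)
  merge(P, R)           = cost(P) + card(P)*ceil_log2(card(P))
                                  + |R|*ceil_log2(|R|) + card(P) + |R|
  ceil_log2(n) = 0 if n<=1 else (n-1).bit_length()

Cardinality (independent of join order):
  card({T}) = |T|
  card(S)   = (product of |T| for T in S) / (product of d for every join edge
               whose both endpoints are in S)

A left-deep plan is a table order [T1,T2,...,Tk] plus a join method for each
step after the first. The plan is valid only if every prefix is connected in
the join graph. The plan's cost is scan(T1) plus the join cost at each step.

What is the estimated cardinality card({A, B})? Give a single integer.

Tables in S: A(200), B(60)
Edges inside S: A-B(d=25)
numerator = 200 * 60 = 12000
denominator = 25 = 25
card(S) = 12000 / 25 = 480

480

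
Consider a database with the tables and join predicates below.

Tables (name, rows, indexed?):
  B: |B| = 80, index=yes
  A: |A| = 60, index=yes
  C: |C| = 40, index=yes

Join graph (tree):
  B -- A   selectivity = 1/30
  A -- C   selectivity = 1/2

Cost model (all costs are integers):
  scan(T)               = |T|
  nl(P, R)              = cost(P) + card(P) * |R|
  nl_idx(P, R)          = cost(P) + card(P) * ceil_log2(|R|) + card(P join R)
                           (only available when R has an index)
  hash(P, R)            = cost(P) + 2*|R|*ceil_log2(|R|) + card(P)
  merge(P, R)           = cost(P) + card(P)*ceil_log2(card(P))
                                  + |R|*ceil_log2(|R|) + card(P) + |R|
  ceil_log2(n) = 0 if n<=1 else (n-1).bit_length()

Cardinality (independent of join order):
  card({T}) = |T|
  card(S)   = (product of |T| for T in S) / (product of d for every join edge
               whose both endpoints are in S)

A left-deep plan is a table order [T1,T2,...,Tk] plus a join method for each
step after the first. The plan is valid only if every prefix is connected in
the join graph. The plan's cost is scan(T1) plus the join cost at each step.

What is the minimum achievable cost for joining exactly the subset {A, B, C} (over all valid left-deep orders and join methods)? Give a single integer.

Selinger DP over subsets of {A,B,C}:
  {B}: scan cost=80, card=80
  {A}: scan cost=60, card=60
  {C}: scan cost=40, card=40
  {AB}: card=160; try (B,nl_idx)→640, (A,nl_idx)→720, (A,hash)→880, (B,merge)→1120, (A,merge)→1140, (B,hash)→1240 …(+2); best=640 via (B,nl_idx)
  {AC}: card=1200; try (C,hash)→600, (A,merge)→740, (C,merge)→760, (A,hash)→800, (A,nl_idx)→1480, (C,nl_idx)→1620 …(+2); best=600 via (C,hash)
  {ABC}: card=3200; try (C,hash)→1280, (C,merge)→2360, (B,hash)→2920, (C,nl_idx)→4800, (C,nl)→7040, (B,nl_idx)→12200 …(+2); best=1280 via (C,hash)

1280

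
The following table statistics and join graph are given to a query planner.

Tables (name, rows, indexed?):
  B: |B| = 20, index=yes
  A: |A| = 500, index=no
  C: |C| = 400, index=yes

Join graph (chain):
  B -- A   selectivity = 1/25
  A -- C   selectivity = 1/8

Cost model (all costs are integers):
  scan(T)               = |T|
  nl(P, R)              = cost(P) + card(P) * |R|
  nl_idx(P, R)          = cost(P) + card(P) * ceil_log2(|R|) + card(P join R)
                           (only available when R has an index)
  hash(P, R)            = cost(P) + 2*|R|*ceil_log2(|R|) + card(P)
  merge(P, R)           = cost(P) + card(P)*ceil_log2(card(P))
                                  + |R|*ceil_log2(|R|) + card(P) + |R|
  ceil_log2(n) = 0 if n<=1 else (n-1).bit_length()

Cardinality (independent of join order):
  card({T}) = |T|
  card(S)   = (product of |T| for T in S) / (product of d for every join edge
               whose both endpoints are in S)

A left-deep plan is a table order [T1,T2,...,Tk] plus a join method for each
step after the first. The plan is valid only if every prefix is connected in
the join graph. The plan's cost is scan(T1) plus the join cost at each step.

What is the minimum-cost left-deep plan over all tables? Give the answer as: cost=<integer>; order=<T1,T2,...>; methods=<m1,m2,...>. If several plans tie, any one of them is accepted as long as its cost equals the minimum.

cost=8800; order=A,B,C; methods=hash,hash

Selinger DP (subsets sized 1..n):
  {B}: scan cost=20, card=20
  {A}: scan cost=500, card=500
  {C}: scan cost=400, card=400
  {AB}: card=400; try (B,hash)→1200, (B,nl_idx)→3400, (A,merge)→5140, (B,merge)→5620, (A,hash)→9040, (A,nl)→10020 …(+1); best=1200 via (B,hash)
  {AC}: card=25000; try (C,hash)→8200, (A,merge)→9400, (C,merge)→9500, (A,hash)→9800, (C,nl_idx)→30000, (A,nl)→200400 …(+1); best=8200 via (C,hash)
  {ABC}: card=20000; try (C,hash)→8800, (C,merge)→9200, (C,nl_idx)→24800, (B,hash)→33400, (B,nl_idx)→153200, (C,nl)→161200 …(+2); best=8800 via (C,hash)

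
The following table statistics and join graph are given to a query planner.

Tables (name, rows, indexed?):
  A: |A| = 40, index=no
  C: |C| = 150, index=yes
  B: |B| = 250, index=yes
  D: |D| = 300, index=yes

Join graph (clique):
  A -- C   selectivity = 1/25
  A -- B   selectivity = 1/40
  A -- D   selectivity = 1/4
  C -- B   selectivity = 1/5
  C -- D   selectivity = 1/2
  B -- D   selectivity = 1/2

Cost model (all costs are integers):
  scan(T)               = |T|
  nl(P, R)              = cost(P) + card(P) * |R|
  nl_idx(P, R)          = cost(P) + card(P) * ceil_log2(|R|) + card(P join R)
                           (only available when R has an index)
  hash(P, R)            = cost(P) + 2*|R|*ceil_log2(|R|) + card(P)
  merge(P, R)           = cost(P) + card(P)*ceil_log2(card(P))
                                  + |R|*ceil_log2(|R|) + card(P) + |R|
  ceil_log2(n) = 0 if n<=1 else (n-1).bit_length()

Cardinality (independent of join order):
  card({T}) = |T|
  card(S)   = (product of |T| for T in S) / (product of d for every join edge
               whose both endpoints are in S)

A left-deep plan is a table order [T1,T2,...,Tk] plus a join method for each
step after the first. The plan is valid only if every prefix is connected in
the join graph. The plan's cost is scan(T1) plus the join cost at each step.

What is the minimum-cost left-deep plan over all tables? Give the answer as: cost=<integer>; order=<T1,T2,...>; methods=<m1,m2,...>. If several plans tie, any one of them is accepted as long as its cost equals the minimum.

cost=8520; order=A,C,B,D; methods=nl_idx,nl_idx,hash

Selinger DP (subsets sized 1..n):
  {A}: scan cost=40, card=40
  {C}: scan cost=150, card=150
  {B}: scan cost=250, card=250
  {D}: scan cost=300, card=300
  {AC}: card=240; try (C,nl_idx)→600, (A,hash)→780, (C,merge)→1670, (A,merge)→1780, (C,hash)→2480, (C,nl)→6040 …(+1); best=600 via (C,nl_idx)
  {AB}: card=250; try (B,nl_idx)→610, (A,hash)→980, (B,merge)→2570, (A,merge)→2780, (B,hash)→4080, (B,nl)→10040 …(+1); best=610 via (B,nl_idx)
  {AD}: card=3000; try (A,hash)→1080, (D,merge)→3320, (D,nl_idx)→3400, (A,merge)→3580, (D,hash)→5480, (D,nl)→12040 …(+1); best=1080 via (A,hash)
  {BC}: card=7500; try (C,hash)→2900, (B,merge)→3750, (C,merge)→3850, (B,hash)→4300, (B,nl_idx)→8850, (C,nl_idx)→9750 …(+2); best=2900 via (C,hash)
  {CD}: card=22500; try (C,hash)→3000, (D,merge)→4500, (C,merge)→4650, (D,hash)→5700, (D,nl_idx)→24000, (C,nl_idx)→25200 …(+2); best=3000 via (C,hash)
  {BD}: card=37500; try (B,hash)→4600, (D,merge)→5500, (B,merge)→5550, (D,hash)→5900, (D,nl_idx)→40000, (B,nl_idx)→40200 …(+2); best=4600 via (B,hash)
  {ABC}: card=300; try (B,nl_idx)→2820, (C,nl_idx)→2910, (C,hash)→3260, (C,merge)→4210, (B,hash)→4840, (B,merge)→5010 …(+5); best=2820 via (B,nl_idx)
  {ACD}: card=9000; try (D,merge)→5760, (D,hash)→6240, (C,hash)→6480, (D,nl_idx)→11760, (A,hash)→25980, (C,nl_idx)→34080 …(+5); best=5760 via (D,merge)
  {ABD}: card=9375; try (D,merge)→5860, (D,hash)→6260, (B,hash)→8080, (D,nl_idx)→12235, (B,nl_idx)→34455, (B,merge)→42330 …(+5); best=5860 via (D,merge)
  {BCD}: card=562500; try (D,hash)→15800, (B,hash)→29500, (C,hash)→44500, (D,merge)→110900, (B,merge)→365250, (D,nl_idx)→632900 …(+6); best=15800 via (D,hash)
  {ABCD}: card=5625; try (D,hash)→8520, (D,merge)→8820, (D,nl_idx)→11145, (C,hash)→17635, (B,hash)→18760, (B,nl_idx)→83385 …(+9); best=8520 via (D,hash)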